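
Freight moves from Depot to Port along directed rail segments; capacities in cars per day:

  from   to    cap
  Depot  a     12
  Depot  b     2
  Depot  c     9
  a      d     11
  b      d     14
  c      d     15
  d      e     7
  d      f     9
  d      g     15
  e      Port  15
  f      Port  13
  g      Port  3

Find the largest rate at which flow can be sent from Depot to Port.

19

Augment Depot→a→d→e→Port: bottleneck 7, flow now 7.
Augment Depot→a→d→f→Port: bottleneck 4, flow now 11.
Augment Depot→b→d→f→Port: bottleneck 2, flow now 13.
Augment Depot→c→d→f→Port: bottleneck 3, flow now 16.
Augment Depot→c→d→g→Port: bottleneck 3, flow now 19.
No augmenting path remains; maximum flow = 19.
In the residual graph, reachable from Depot: {Depot, a, b, c, d, g}.
Min-cut edges: d→e (7), d→f (9), g→Port (3); capacity 7 + 9 + 3 = 19.
This cut is saturated, so no flow can exceed 19.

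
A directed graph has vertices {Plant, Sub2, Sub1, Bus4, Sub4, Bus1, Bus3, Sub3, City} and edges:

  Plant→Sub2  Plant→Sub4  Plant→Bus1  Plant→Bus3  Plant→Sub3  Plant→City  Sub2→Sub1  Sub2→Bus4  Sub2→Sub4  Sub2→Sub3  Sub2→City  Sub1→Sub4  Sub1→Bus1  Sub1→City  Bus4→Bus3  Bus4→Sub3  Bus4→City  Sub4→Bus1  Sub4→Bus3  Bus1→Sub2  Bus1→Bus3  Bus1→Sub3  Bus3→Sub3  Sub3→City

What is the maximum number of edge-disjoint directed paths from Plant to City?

Assign every edge capacity 1; by Menger, the answer equals the max flow.
Path Plant→City (+1); total 1.
Path Plant→Sub2→City (+1); total 2.
Path Plant→Sub3→City (+1); total 3.
Path Plant→Bus1→Sub2→Sub1→City (+1); total 4.
No residual Plant→City path; max flow = 4.
Certifying cut of size 4: {Bus1→Sub2, Plant→City, Plant→Sub2, Sub3→City}.

4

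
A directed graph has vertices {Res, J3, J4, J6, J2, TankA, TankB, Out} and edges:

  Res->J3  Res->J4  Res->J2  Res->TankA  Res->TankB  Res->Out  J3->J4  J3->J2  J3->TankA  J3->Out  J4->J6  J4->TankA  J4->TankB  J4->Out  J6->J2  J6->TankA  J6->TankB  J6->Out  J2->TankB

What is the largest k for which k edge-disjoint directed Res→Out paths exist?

Assign every edge capacity 1; by Menger, the answer equals the max flow.
Path Res→Out (+1); total 1.
Path Res→J3→Out (+1); total 2.
Path Res→J4→Out (+1); total 3.
No residual Res→Out path; max flow = 3.
Certifying cut of size 3: {Res→J3, Res→J4, Res→Out}.

3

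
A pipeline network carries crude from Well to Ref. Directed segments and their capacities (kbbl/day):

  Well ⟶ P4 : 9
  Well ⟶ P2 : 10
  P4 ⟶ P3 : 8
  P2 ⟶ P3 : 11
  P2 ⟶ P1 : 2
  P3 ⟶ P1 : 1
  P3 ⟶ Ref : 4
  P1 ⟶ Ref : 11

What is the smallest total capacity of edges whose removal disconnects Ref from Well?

Augment Well→P4→P3→Ref: bottleneck 4, flow now 4.
Augment Well→P2→P1→Ref: bottleneck 2, flow now 6.
Augment Well→P4→P3→P1→Ref: bottleneck 1, flow now 7.
No augmenting path remains; maximum flow = 7.
By max-flow min-cut, the minimum cut capacity equals the max flow.
In the residual graph, reachable from Well: {Well, P4, P2, P3}.
Min-cut edges: P2→P1 (2), P3→P1 (1), P3→Ref (4); capacity 2 + 1 + 4 = 7.

7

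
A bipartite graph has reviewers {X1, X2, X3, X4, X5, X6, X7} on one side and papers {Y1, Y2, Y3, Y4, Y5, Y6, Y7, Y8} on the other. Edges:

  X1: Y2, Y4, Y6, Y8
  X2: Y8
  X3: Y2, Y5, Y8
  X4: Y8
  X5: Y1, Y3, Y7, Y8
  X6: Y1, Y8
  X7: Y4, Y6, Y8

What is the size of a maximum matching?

Unit-capacity flow: source→left, listed edges, right→sink; max matching = max flow.
Augmenting path X1→Y2 (+1); matched 1.
Augmenting path X2→Y8 (+1); matched 2.
Augmenting path X3→Y5 (+1); matched 3.
Augmenting path X5→Y1 (+1); matched 4.
Augmenting path X7→Y4 (+1); matched 5.
Augmenting path X6→Y1→X5→Y3 (+1); matched 6.
No augmenting path remains; maximum matching = 6.
König certificate: {X1, X3, X5, X6, X7, Y8} is a vertex cover of size 6 (every listed pair touches it), so no matching can be larger.

6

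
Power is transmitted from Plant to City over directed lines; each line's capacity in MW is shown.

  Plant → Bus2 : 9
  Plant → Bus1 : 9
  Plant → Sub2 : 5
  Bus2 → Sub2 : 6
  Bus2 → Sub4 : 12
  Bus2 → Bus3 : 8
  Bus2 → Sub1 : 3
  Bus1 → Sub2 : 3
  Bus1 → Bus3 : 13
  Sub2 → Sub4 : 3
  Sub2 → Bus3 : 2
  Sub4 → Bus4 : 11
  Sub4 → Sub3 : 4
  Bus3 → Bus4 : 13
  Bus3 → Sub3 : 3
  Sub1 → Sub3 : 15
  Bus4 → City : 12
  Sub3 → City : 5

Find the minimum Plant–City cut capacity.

17

Augment Plant→Bus2→Sub4→Bus4→City: bottleneck 9, flow now 9.
Augment Plant→Bus1→Bus3→Bus4→City: bottleneck 3, flow now 12.
Augment Plant→Bus1→Bus3→Sub3→City: bottleneck 3, flow now 15.
Augment Plant→Sub2→Sub4→Sub3→City: bottleneck 2, flow now 17.
No augmenting path remains; maximum flow = 17.
By max-flow min-cut, the minimum cut capacity equals the max flow.
In the residual graph, reachable from Plant: {Plant, Bus2, Bus1, Sub2, Sub4, Bus3, Sub1, Bus4, Sub3}.
Min-cut edges: Bus4→City (12), Sub3→City (5); capacity 12 + 5 = 17.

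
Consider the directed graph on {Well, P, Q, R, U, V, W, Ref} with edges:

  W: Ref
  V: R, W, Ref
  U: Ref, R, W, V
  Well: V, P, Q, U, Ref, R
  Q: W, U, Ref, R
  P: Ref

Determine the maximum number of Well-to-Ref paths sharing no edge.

5

Assign every edge capacity 1; by Menger, the answer equals the max flow.
Path Well→Ref (+1); total 1.
Path Well→P→Ref (+1); total 2.
Path Well→Q→Ref (+1); total 3.
Path Well→U→Ref (+1); total 4.
Path Well→V→Ref (+1); total 5.
No residual Well→Ref path; max flow = 5.
Certifying cut of size 5: {Well→P, Well→Q, Well→Ref, Well→U, Well→V}.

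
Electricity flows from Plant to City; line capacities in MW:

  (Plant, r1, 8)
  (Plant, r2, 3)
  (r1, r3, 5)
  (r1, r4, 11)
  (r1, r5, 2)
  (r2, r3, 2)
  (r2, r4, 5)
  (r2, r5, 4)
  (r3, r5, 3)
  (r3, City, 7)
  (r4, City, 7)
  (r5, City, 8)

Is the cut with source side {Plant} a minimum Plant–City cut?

Given cut capacity: 8 + 3 = 11.
Augment Plant→r1→r3→City: bottleneck 5, flow now 5.
Augment Plant→r1→r4→City: bottleneck 3, flow now 8.
Augment Plant→r2→r3→City: bottleneck 2, flow now 10.
Augment Plant→r2→r4→City: bottleneck 1, flow now 11.
No augmenting path remains; maximum flow = 11.
Cut capacity 11 equals the max flow, so it is a minimum cut.

Yes — it is a minimum cut (capacity 11).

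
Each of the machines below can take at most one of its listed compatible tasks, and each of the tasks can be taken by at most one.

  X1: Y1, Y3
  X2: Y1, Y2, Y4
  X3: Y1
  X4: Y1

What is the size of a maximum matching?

Unit-capacity flow: source→left, listed edges, right→sink; max matching = max flow.
Augmenting path X1→Y1 (+1); matched 1.
Augmenting path X2→Y2 (+1); matched 2.
Augmenting path X3→Y1→X1→Y3 (+1); matched 3.
No augmenting path remains; maximum matching = 3.
König certificate: {X1, X2, Y1} is a vertex cover of size 3 (every listed pair touches it), so no matching can be larger.

3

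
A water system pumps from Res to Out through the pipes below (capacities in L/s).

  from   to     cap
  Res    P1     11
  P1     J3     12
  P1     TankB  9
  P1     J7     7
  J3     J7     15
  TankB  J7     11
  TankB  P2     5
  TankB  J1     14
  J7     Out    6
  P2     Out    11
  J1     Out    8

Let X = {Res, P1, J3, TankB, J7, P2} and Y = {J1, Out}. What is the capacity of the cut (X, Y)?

Edges leaving {Res, P1, J3, TankB, J7, P2}: TankB→J1 (14), J7→Out (6), P2→Out (11).
Cut capacity = 14 + 6 + 11 = 31.

31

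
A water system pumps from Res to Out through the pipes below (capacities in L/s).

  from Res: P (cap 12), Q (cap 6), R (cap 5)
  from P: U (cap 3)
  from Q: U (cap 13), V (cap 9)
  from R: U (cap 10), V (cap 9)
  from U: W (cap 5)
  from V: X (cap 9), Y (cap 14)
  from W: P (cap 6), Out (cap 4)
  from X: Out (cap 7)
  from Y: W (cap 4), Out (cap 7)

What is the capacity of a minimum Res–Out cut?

Augment Res→P→U→W→Out: bottleneck 3, flow now 3.
Augment Res→Q→U→W→Out: bottleneck 1, flow now 4.
Augment Res→Q→V→X→Out: bottleneck 5, flow now 9.
Augment Res→R→V→X→Out: bottleneck 2, flow now 11.
Augment Res→R→V→Y→Out: bottleneck 3, flow now 14.
No augmenting path remains; maximum flow = 14.
By max-flow min-cut, the minimum cut capacity equals the max flow.
In the residual graph, reachable from Res: {Res, P}.
Min-cut edges: Res→Q (6), Res→R (5), P→U (3); capacity 6 + 5 + 3 = 14.

14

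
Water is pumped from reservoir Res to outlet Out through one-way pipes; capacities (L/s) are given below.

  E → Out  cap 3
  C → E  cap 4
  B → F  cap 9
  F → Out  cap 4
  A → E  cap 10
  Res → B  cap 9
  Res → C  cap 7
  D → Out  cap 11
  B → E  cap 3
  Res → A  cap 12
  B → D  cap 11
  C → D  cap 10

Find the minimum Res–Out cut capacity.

Augment Res→A→E→Out: bottleneck 3, flow now 3.
Augment Res→B→D→Out: bottleneck 9, flow now 12.
Augment Res→C→D→Out: bottleneck 2, flow now 14.
Augment Res→C→D→B→F→Out: bottleneck 4, flow now 18. (uses reverse residual edge)
No augmenting path remains; maximum flow = 18.
By max-flow min-cut, the minimum cut capacity equals the max flow.
In the residual graph, reachable from Res: {Res, A, B, C, D, E, F}.
Min-cut edges: D→Out (11), E→Out (3), F→Out (4); capacity 11 + 3 + 4 = 18.

18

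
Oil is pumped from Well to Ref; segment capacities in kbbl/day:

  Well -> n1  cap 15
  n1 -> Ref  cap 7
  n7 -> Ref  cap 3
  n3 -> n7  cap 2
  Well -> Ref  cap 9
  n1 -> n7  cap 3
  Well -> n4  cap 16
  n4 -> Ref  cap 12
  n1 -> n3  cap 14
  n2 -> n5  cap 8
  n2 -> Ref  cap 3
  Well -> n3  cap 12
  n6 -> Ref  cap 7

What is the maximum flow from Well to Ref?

Augment Well→Ref: bottleneck 9, flow now 9.
Augment Well→n1→Ref: bottleneck 7, flow now 16.
Augment Well→n4→Ref: bottleneck 12, flow now 28.
Augment Well→n1→n7→Ref: bottleneck 3, flow now 31.
No augmenting path remains; maximum flow = 31.
In the residual graph, reachable from Well: {Well, n1, n3, n4, n7}.
Min-cut edges: Well→Ref (9), n1→Ref (7), n4→Ref (12), n7→Ref (3); capacity 9 + 7 + 12 + 3 = 31.
This cut is saturated, so no flow can exceed 31.

31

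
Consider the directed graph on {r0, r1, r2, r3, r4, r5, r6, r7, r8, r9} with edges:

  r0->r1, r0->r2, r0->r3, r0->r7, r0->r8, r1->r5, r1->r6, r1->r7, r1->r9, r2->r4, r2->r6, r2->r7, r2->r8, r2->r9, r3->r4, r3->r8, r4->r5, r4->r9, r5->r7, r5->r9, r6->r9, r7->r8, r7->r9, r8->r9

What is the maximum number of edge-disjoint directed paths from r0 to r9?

5

Assign every edge capacity 1; by Menger, the answer equals the max flow.
Path r0→r1→r9 (+1); total 1.
Path r0→r2→r9 (+1); total 2.
Path r0→r7→r9 (+1); total 3.
Path r0→r8→r9 (+1); total 4.
Path r0→r3→r4→r9 (+1); total 5.
No residual r0→r9 path; max flow = 5.
Certifying cut of size 5: {r0→r1, r0→r2, r0→r3, r0→r7, r0→r8}.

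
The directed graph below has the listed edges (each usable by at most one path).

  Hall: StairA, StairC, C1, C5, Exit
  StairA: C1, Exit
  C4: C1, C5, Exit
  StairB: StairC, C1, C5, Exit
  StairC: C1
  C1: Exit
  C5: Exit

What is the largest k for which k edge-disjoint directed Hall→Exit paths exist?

Assign every edge capacity 1; by Menger, the answer equals the max flow.
Path Hall→Exit (+1); total 1.
Path Hall→StairA→Exit (+1); total 2.
Path Hall→C1→Exit (+1); total 3.
Path Hall→C5→Exit (+1); total 4.
No residual Hall→Exit path; max flow = 4.
Certifying cut of size 4: {C1→Exit, Hall→C5, Hall→Exit, Hall→StairA}.

4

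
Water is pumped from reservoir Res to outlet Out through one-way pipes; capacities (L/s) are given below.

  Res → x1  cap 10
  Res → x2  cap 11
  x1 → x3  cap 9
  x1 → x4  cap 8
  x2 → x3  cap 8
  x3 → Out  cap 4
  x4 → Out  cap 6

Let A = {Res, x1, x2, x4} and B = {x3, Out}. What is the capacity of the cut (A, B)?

Edges leaving {Res, x1, x2, x4}: x1→x3 (9), x2→x3 (8), x4→Out (6).
Cut capacity = 9 + 8 + 6 = 23.

23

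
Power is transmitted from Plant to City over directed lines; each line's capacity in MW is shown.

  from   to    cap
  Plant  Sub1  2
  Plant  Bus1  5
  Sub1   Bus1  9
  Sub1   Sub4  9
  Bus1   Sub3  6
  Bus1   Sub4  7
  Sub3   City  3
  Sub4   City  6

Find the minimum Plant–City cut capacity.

Augment Plant→Sub1→Sub4→City: bottleneck 2, flow now 2.
Augment Plant→Bus1→Sub3→City: bottleneck 3, flow now 5.
Augment Plant→Bus1→Sub4→City: bottleneck 2, flow now 7.
No augmenting path remains; maximum flow = 7.
By max-flow min-cut, the minimum cut capacity equals the max flow.
In the residual graph, reachable from Plant: {Plant}.
Min-cut edges: Plant→Sub1 (2), Plant→Bus1 (5); capacity 2 + 5 = 7.

7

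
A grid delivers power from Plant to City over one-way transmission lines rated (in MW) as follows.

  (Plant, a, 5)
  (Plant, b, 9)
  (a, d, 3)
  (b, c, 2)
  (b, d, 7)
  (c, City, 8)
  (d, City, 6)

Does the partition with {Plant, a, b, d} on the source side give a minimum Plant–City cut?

Given cut capacity: 2 + 6 = 8.
Augment Plant→a→d→City: bottleneck 3, flow now 3.
Augment Plant→b→c→City: bottleneck 2, flow now 5.
Augment Plant→b→d→City: bottleneck 3, flow now 8.
No augmenting path remains; maximum flow = 8.
Cut capacity 8 equals the max flow, so it is a minimum cut.

Yes — it is a minimum cut (capacity 8).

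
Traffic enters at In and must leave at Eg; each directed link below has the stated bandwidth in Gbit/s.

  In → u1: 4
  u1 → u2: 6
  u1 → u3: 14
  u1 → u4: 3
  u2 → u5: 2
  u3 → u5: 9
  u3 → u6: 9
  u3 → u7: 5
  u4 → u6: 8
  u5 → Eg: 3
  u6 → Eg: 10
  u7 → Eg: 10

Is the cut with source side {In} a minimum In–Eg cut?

Yes — it is a minimum cut (capacity 4).

Given cut capacity: 4 = 4.
Augment In→u1→u2→u5→Eg: bottleneck 2, flow now 2.
Augment In→u1→u3→u5→Eg: bottleneck 1, flow now 3.
Augment In→u1→u3→u6→Eg: bottleneck 1, flow now 4.
No augmenting path remains; maximum flow = 4.
Cut capacity 4 equals the max flow, so it is a minimum cut.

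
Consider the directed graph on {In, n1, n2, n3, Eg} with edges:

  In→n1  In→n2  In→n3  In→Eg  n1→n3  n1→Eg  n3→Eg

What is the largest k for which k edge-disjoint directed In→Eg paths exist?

3

Assign every edge capacity 1; by Menger, the answer equals the max flow.
Path In→Eg (+1); total 1.
Path In→n1→Eg (+1); total 2.
Path In→n3→Eg (+1); total 3.
No residual In→Eg path; max flow = 3.
Certifying cut of size 3: {In→Eg, In→n1, In→n3}.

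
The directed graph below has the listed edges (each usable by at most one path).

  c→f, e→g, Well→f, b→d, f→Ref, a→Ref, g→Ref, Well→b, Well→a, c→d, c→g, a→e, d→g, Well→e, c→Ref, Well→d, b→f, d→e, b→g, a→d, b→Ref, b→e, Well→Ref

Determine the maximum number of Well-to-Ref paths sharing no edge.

Assign every edge capacity 1; by Menger, the answer equals the max flow.
Path Well→Ref (+1); total 1.
Path Well→a→Ref (+1); total 2.
Path Well→b→Ref (+1); total 3.
Path Well→f→Ref (+1); total 4.
Path Well→d→g→Ref (+1); total 5.
No residual Well→Ref path; max flow = 5.
Certifying cut of size 5: {Well→Ref, Well→a, Well→b, Well→f, g→Ref}.

5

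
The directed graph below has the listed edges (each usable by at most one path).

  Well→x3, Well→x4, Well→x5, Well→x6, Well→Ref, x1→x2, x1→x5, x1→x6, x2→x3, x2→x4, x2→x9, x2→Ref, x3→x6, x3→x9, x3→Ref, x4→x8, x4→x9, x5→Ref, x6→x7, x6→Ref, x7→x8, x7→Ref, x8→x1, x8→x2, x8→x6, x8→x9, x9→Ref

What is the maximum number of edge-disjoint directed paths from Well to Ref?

Assign every edge capacity 1; by Menger, the answer equals the max flow.
Path Well→Ref (+1); total 1.
Path Well→x3→Ref (+1); total 2.
Path Well→x5→Ref (+1); total 3.
Path Well→x6→Ref (+1); total 4.
Path Well→x4→x9→Ref (+1); total 5.
No residual Well→Ref path; max flow = 5.
Certifying cut of size 5: {Well→Ref, Well→x3, Well→x4, Well→x5, Well→x6}.

5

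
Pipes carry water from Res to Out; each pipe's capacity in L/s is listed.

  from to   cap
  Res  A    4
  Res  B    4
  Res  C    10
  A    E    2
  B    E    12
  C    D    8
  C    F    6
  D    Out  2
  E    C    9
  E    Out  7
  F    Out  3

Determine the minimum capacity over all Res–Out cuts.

Augment Res→A→E→Out: bottleneck 2, flow now 2.
Augment Res→B→E→Out: bottleneck 4, flow now 6.
Augment Res→C→D→Out: bottleneck 2, flow now 8.
Augment Res→C→F→Out: bottleneck 3, flow now 11.
No augmenting path remains; maximum flow = 11.
By max-flow min-cut, the minimum cut capacity equals the max flow.
In the residual graph, reachable from Res: {Res, A, C, D, F}.
Min-cut edges: Res→B (4), A→E (2), D→Out (2), F→Out (3); capacity 4 + 2 + 2 + 3 = 11.

11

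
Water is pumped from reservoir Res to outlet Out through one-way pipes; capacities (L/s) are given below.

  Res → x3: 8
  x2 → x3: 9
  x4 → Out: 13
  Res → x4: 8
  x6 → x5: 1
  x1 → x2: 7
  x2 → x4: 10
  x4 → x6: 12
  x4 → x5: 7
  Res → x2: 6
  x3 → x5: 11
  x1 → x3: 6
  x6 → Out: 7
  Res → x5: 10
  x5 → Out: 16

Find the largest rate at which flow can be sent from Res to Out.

Augment Res→x4→Out: bottleneck 8, flow now 8.
Augment Res→x5→Out: bottleneck 10, flow now 18.
Augment Res→x2→x4→Out: bottleneck 5, flow now 23.
Augment Res→x3→x5→Out: bottleneck 6, flow now 29.
Augment Res→x2→x4→x6→Out: bottleneck 1, flow now 30.
No augmenting path remains; maximum flow = 30.
In the residual graph, reachable from Res: {Res, x3, x5}.
Min-cut edges: Res→x2 (6), Res→x4 (8), x5→Out (16); capacity 6 + 8 + 16 = 30.
This cut is saturated, so no flow can exceed 30.

30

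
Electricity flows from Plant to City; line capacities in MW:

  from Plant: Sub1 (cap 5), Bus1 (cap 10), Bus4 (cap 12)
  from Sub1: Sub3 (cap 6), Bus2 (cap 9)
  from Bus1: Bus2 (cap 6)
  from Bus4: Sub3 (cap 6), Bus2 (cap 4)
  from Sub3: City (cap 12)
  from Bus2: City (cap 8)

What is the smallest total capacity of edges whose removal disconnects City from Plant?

19

Augment Plant→Sub1→Sub3→City: bottleneck 5, flow now 5.
Augment Plant→Bus1→Bus2→City: bottleneck 6, flow now 11.
Augment Plant→Bus4→Sub3→City: bottleneck 6, flow now 17.
Augment Plant→Bus4→Bus2→City: bottleneck 2, flow now 19.
No augmenting path remains; maximum flow = 19.
By max-flow min-cut, the minimum cut capacity equals the max flow.
In the residual graph, reachable from Plant: {Plant, Bus1, Bus4, Bus2}.
Min-cut edges: Plant→Sub1 (5), Bus4→Sub3 (6), Bus2→City (8); capacity 5 + 6 + 8 = 19.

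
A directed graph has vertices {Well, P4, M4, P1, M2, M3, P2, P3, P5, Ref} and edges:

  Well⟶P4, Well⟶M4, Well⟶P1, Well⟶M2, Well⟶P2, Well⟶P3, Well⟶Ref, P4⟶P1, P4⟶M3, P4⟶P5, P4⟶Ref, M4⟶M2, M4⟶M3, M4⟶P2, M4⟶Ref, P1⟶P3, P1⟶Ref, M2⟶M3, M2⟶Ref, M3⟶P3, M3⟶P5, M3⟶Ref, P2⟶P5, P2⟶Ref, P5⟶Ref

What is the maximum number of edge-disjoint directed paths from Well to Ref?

6

Assign every edge capacity 1; by Menger, the answer equals the max flow.
Path Well→Ref (+1); total 1.
Path Well→P4→Ref (+1); total 2.
Path Well→M4→Ref (+1); total 3.
Path Well→P1→Ref (+1); total 4.
Path Well→M2→Ref (+1); total 5.
Path Well→P2→Ref (+1); total 6.
No residual Well→Ref path; max flow = 6.
Certifying cut of size 6: {Well→M2, Well→M4, Well→P1, Well→P2, Well→P4, Well→Ref}.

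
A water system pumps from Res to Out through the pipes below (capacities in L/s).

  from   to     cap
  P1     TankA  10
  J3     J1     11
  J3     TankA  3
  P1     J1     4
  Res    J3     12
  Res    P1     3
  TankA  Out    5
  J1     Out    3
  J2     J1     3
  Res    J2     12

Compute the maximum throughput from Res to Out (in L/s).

Augment Res→J2→J1→Out: bottleneck 3, flow now 3.
Augment Res→P1→TankA→Out: bottleneck 3, flow now 6.
Augment Res→J3→TankA→Out: bottleneck 2, flow now 8.
No augmenting path remains; maximum flow = 8.
In the residual graph, reachable from Res: {Res, J2, P1, J3, TankA, J1}.
Min-cut edges: TankA→Out (5), J1→Out (3); capacity 5 + 3 = 8.
This cut is saturated, so no flow can exceed 8.

8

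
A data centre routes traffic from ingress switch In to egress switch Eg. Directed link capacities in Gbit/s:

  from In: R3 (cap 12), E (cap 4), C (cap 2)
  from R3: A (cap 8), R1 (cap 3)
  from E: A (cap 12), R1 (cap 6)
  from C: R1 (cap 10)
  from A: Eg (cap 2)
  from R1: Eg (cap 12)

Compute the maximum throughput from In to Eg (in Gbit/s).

Augment In→R3→A→Eg: bottleneck 2, flow now 2.
Augment In→R3→R1→Eg: bottleneck 3, flow now 5.
Augment In→E→R1→Eg: bottleneck 4, flow now 9.
Augment In→C→R1→Eg: bottleneck 2, flow now 11.
No augmenting path remains; maximum flow = 11.
In the residual graph, reachable from In: {In, R3, A}.
Min-cut edges: In→E (4), In→C (2), R3→R1 (3), A→Eg (2); capacity 4 + 2 + 3 + 2 = 11.
This cut is saturated, so no flow can exceed 11.

11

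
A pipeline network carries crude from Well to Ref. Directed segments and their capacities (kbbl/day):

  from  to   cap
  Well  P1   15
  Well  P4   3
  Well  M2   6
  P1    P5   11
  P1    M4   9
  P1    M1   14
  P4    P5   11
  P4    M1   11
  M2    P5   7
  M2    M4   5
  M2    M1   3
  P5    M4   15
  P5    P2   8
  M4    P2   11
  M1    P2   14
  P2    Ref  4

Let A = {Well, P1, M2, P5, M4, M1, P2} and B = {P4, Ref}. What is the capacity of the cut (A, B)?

Edges leaving {Well, P1, M2, P5, M4, M1, P2}: Well→P4 (3), P2→Ref (4).
Cut capacity = 3 + 4 = 7.

7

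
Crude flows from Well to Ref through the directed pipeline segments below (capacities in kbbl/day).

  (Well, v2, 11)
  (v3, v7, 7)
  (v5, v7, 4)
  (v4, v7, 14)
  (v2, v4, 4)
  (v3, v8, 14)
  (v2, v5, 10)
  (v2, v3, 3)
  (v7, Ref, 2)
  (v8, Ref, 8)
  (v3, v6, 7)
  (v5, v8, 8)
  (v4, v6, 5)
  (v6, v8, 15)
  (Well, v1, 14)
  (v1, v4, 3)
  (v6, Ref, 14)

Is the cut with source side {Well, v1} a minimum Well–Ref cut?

Given cut capacity: 11 + 3 = 14.
Augment Well→v1→v4→v6→Ref: bottleneck 3, flow now 3.
Augment Well→v2→v3→v6→Ref: bottleneck 3, flow now 6.
Augment Well→v2→v4→v6→Ref: bottleneck 2, flow now 8.
Augment Well→v2→v4→v7→Ref: bottleneck 2, flow now 10.
Augment Well→v2→v5→v8→Ref: bottleneck 4, flow now 14.
No augmenting path remains; maximum flow = 14.
Cut capacity 14 equals the max flow, so it is a minimum cut.

Yes — it is a minimum cut (capacity 14).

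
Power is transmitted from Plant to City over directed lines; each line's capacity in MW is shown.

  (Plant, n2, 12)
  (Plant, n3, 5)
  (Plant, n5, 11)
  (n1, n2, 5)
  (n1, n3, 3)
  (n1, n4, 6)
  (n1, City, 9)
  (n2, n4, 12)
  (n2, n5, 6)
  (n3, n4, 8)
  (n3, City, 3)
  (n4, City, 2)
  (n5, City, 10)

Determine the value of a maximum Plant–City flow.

Augment Plant→n3→City: bottleneck 3, flow now 3.
Augment Plant→n5→City: bottleneck 10, flow now 13.
Augment Plant→n2→n4→City: bottleneck 2, flow now 15.
No augmenting path remains; maximum flow = 15.
In the residual graph, reachable from Plant: {Plant, n2, n3, n4, n5}.
Min-cut edges: n3→City (3), n4→City (2), n5→City (10); capacity 3 + 2 + 10 = 15.
This cut is saturated, so no flow can exceed 15.

15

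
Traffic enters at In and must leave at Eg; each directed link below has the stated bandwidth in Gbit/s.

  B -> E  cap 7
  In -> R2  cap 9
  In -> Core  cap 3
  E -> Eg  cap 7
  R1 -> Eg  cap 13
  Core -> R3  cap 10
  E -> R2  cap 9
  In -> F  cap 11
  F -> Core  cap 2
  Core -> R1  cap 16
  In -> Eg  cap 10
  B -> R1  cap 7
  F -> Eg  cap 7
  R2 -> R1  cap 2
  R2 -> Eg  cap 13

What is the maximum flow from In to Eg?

Augment In→Eg: bottleneck 10, flow now 10.
Augment In→F→Eg: bottleneck 7, flow now 17.
Augment In→R2→Eg: bottleneck 9, flow now 26.
Augment In→Core→R1→Eg: bottleneck 3, flow now 29.
Augment In→F→Core→R1→Eg: bottleneck 2, flow now 31.
No augmenting path remains; maximum flow = 31.
In the residual graph, reachable from In: {In, F}.
Min-cut edges: In→R2 (9), In→Core (3), In→Eg (10), F→Core (2), F→Eg (7); capacity 9 + 3 + 10 + 2 + 7 = 31.
This cut is saturated, so no flow can exceed 31.

31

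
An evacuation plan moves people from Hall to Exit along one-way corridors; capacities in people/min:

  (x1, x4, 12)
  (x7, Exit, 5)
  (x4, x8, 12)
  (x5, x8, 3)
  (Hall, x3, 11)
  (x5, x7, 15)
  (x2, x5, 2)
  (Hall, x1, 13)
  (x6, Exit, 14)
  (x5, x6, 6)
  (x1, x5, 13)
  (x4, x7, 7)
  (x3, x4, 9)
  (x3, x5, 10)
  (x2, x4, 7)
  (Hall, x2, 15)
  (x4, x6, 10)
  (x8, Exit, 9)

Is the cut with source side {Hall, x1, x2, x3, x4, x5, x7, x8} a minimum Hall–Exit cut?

Given cut capacity: 10 + 6 + 5 + 9 = 30.
Augment Hall→x1→x4→x6→Exit: bottleneck 10, flow now 10.
Augment Hall→x1→x4→x7→Exit: bottleneck 2, flow now 12.
Augment Hall→x1→x5→x6→Exit: bottleneck 1, flow now 13.
Augment Hall→x2→x4→x7→Exit: bottleneck 3, flow now 16.
Augment Hall→x2→x4→x8→Exit: bottleneck 4, flow now 20.
Augment Hall→x2→x5→x6→Exit: bottleneck 2, flow now 22.
Augment Hall→x3→x4→x8→Exit: bottleneck 5, flow now 27.
Augment Hall→x3→x5→x6→Exit: bottleneck 1, flow now 28.
No augmenting path remains; maximum flow = 28.
In the residual graph, reachable from Hall: {Hall, x1, x2, x3, x4, x5, x6, x7, x8}.
Min-cut edges: x6→Exit (14), x7→Exit (5), x8→Exit (9); capacity 14 + 5 + 9 = 28.
Cut capacity 30 exceeds the max flow 28, so it is not minimum.

No — its capacity is 30, but the minimum cut has capacity 28.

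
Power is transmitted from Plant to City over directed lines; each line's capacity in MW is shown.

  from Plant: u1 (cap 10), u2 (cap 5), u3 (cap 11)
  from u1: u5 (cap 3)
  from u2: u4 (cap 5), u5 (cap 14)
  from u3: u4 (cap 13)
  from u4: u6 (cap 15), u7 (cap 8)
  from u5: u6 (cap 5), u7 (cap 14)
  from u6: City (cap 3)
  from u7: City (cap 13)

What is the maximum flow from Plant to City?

16

Augment Plant→u1→u5→u6→City: bottleneck 3, flow now 3.
Augment Plant→u2→u4→u7→City: bottleneck 5, flow now 8.
Augment Plant→u3→u4→u7→City: bottleneck 3, flow now 11.
Augment Plant→u3→u4→u2→u5→u7→City: bottleneck 5, flow now 16. (uses reverse residual edge)
No augmenting path remains; maximum flow = 16.
In the residual graph, reachable from Plant: {Plant, u1, u2, u3, u4, u5, u6, u7}.
Min-cut edges: u6→City (3), u7→City (13); capacity 3 + 13 = 16.
This cut is saturated, so no flow can exceed 16.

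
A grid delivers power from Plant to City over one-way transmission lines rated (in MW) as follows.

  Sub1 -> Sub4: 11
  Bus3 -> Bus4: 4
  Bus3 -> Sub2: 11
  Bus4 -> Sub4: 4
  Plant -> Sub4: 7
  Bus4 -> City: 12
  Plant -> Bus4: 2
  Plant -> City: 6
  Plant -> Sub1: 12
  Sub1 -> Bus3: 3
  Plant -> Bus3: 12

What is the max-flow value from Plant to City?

12

Augment Plant→City: bottleneck 6, flow now 6.
Augment Plant→Bus4→City: bottleneck 2, flow now 8.
Augment Plant→Bus3→Bus4→City: bottleneck 4, flow now 12.
No augmenting path remains; maximum flow = 12.
In the residual graph, reachable from Plant: {Plant, Sub1, Bus3, Sub2, Sub4}.
Min-cut edges: Plant→Bus4 (2), Plant→City (6), Bus3→Bus4 (4); capacity 2 + 6 + 4 = 12.
This cut is saturated, so no flow can exceed 12.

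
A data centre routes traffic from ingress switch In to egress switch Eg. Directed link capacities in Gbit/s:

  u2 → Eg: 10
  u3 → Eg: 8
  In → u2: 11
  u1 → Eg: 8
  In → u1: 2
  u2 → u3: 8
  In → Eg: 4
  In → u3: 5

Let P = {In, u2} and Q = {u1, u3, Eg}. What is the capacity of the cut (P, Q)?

29

Edges leaving {In, u2}: In→u1 (2), In→u3 (5), In→Eg (4), u2→u3 (8), u2→Eg (10).
Cut capacity = 2 + 5 + 4 + 8 + 10 = 29.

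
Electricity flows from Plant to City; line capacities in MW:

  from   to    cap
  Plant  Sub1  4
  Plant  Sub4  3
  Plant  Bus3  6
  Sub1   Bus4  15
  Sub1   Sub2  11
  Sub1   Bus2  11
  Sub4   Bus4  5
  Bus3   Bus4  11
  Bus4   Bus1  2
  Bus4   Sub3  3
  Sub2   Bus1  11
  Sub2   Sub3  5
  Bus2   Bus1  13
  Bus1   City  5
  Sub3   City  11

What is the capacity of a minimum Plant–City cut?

Augment Plant→Sub1→Bus4→Bus1→City: bottleneck 2, flow now 2.
Augment Plant→Sub1→Bus4→Sub3→City: bottleneck 2, flow now 4.
Augment Plant→Sub4→Bus4→Sub3→City: bottleneck 1, flow now 5.
Augment Plant→Sub4→Bus4→Sub1→Sub2→Bus1→City: bottleneck 2, flow now 7. (uses reverse residual edge)
Augment Plant→Bus3→Bus4→Sub1→Sub2→Bus1→City: bottleneck 1, flow now 8. (uses reverse residual edge)
Augment Plant→Bus3→Bus4→Sub1→Sub2→Sub3→City: bottleneck 1, flow now 9. (uses reverse residual edge)
No augmenting path remains; maximum flow = 9.
By max-flow min-cut, the minimum cut capacity equals the max flow.
In the residual graph, reachable from Plant: {Plant, Sub4, Bus3, Bus4}.
Min-cut edges: Plant→Sub1 (4), Bus4→Bus1 (2), Bus4→Sub3 (3); capacity 4 + 2 + 3 = 9.

9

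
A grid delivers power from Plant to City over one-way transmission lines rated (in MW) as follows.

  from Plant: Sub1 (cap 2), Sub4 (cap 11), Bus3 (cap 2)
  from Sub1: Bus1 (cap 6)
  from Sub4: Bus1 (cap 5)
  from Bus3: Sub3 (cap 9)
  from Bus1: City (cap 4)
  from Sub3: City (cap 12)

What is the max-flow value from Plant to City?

Augment Plant→Sub1→Bus1→City: bottleneck 2, flow now 2.
Augment Plant→Sub4→Bus1→City: bottleneck 2, flow now 4.
Augment Plant→Bus3→Sub3→City: bottleneck 2, flow now 6.
No augmenting path remains; maximum flow = 6.
In the residual graph, reachable from Plant: {Plant, Sub1, Sub4, Bus1}.
Min-cut edges: Plant→Bus3 (2), Bus1→City (4); capacity 2 + 4 = 6.
This cut is saturated, so no flow can exceed 6.

6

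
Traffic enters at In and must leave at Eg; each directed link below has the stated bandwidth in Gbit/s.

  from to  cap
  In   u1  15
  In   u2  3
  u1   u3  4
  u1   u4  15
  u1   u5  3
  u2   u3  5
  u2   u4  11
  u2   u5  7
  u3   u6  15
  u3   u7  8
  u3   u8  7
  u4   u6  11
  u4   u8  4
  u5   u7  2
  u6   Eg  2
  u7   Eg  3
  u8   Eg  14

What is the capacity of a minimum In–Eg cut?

Augment In→u1→u3→u6→Eg: bottleneck 2, flow now 2.
Augment In→u1→u3→u7→Eg: bottleneck 2, flow now 4.
Augment In→u1→u4→u8→Eg: bottleneck 4, flow now 8.
Augment In→u1→u5→u7→Eg: bottleneck 1, flow now 9.
Augment In→u2→u3→u8→Eg: bottleneck 3, flow now 12.
Augment In→u1→u4→u6→u3→u8→Eg: bottleneck 2, flow now 14. (uses reverse residual edge)
Augment In→u1→u5→u7→u3→u8→Eg: bottleneck 1, flow now 15. (uses reverse residual edge)
No augmenting path remains; maximum flow = 15.
By max-flow min-cut, the minimum cut capacity equals the max flow.
In the residual graph, reachable from In: {In, u1, u4, u5, u6}.
Min-cut edges: In→u2 (3), u1→u3 (4), u4→u8 (4), u5→u7 (2), u6→Eg (2); capacity 3 + 4 + 4 + 2 + 2 = 15.

15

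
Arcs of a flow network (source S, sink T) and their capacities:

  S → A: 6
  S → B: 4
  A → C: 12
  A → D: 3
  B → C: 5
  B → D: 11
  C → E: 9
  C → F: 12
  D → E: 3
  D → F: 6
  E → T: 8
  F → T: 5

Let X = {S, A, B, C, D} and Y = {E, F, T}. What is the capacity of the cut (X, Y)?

30

Edges leaving {S, A, B, C, D}: C→E (9), C→F (12), D→E (3), D→F (6).
Cut capacity = 9 + 12 + 3 + 6 = 30.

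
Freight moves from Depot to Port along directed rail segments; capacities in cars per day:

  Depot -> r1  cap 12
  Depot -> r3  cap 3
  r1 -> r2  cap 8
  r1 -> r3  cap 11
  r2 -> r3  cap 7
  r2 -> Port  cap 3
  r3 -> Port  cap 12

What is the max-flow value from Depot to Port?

15

Augment Depot→r3→Port: bottleneck 3, flow now 3.
Augment Depot→r1→r2→Port: bottleneck 3, flow now 6.
Augment Depot→r1→r3→Port: bottleneck 9, flow now 15.
No augmenting path remains; maximum flow = 15.
In the residual graph, reachable from Depot: {Depot}.
Min-cut edges: Depot→r1 (12), Depot→r3 (3); capacity 12 + 3 = 15.
This cut is saturated, so no flow can exceed 15.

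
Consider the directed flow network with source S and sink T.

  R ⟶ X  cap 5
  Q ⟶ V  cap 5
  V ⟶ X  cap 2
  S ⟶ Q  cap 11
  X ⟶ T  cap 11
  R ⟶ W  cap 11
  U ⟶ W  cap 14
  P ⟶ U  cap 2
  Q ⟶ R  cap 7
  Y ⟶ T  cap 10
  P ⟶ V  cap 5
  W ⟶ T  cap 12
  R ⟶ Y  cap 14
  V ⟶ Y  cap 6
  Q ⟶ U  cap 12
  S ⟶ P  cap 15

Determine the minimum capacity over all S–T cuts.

Augment S→P→U→W→T: bottleneck 2, flow now 2.
Augment S→P→V→X→T: bottleneck 2, flow now 4.
Augment S→P→V→Y→T: bottleneck 3, flow now 7.
Augment S→Q→R→W→T: bottleneck 7, flow now 14.
Augment S→Q→U→W→T: bottleneck 3, flow now 17.
Augment S→Q→V→Y→T: bottleneck 1, flow now 18.
No augmenting path remains; maximum flow = 18.
By max-flow min-cut, the minimum cut capacity equals the max flow.
In the residual graph, reachable from S: {S, P}.
Min-cut edges: S→Q (11), P→U (2), P→V (5); capacity 11 + 2 + 5 = 18.

18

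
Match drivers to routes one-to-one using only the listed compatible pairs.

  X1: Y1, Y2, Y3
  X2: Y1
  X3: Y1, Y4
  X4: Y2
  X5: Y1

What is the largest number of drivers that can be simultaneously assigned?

4

Unit-capacity flow: source→left, listed edges, right→sink; max matching = max flow.
Augmenting path X1→Y1 (+1); matched 1.
Augmenting path X3→Y4 (+1); matched 2.
Augmenting path X4→Y2 (+1); matched 3.
Augmenting path X2→Y1→X1→Y3 (+1); matched 4.
No augmenting path remains; maximum matching = 4.
König certificate: {X1, X3, X4, Y1} is a vertex cover of size 4 (every listed pair touches it), so no matching can be larger.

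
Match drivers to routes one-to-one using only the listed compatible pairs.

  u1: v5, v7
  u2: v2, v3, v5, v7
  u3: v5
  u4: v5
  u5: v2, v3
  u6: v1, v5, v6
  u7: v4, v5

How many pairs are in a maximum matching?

6

Unit-capacity flow: source→left, listed edges, right→sink; max matching = max flow.
Augmenting path u1→v5 (+1); matched 1.
Augmenting path u2→v2 (+1); matched 2.
Augmenting path u5→v3 (+1); matched 3.
Augmenting path u6→v1 (+1); matched 4.
Augmenting path u7→v4 (+1); matched 5.
Augmenting path u3→v5→u1→v7 (+1); matched 6.
No augmenting path remains; maximum matching = 6.
König certificate: {u1, u2, u5, u6, u7, v5} is a vertex cover of size 6 (every listed pair touches it), so no matching can be larger.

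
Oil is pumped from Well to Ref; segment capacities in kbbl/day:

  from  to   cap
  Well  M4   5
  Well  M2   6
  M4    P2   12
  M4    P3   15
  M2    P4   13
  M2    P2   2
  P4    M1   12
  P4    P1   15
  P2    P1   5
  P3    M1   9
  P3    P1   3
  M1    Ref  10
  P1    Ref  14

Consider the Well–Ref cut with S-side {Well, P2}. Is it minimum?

No — its capacity is 16, but the minimum cut has capacity 11.

Given cut capacity: 5 + 6 + 5 = 16.
Augment Well→M4→P2→P1→Ref: bottleneck 5, flow now 5.
Augment Well→M2→P4→M1→Ref: bottleneck 6, flow now 11.
No augmenting path remains; maximum flow = 11.
In the residual graph, reachable from Well: {Well}.
Min-cut edges: Well→M4 (5), Well→M2 (6); capacity 5 + 6 = 11.
Cut capacity 16 exceeds the max flow 11, so it is not minimum.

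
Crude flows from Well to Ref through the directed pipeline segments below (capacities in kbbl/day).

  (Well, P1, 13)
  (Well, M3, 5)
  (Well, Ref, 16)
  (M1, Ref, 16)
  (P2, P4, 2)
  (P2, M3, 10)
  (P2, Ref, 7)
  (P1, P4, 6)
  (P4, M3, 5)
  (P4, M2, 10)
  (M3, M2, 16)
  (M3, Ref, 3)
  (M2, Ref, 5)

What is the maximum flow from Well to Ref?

24

Augment Well→Ref: bottleneck 16, flow now 16.
Augment Well→M3→Ref: bottleneck 3, flow now 19.
Augment Well→M3→M2→Ref: bottleneck 2, flow now 21.
Augment Well→P1→P4→M2→Ref: bottleneck 3, flow now 24.
No augmenting path remains; maximum flow = 24.
In the residual graph, reachable from Well: {Well, P1, P4, M3, M2}.
Min-cut edges: Well→Ref (16), M3→Ref (3), M2→Ref (5); capacity 16 + 3 + 5 = 24.
This cut is saturated, so no flow can exceed 24.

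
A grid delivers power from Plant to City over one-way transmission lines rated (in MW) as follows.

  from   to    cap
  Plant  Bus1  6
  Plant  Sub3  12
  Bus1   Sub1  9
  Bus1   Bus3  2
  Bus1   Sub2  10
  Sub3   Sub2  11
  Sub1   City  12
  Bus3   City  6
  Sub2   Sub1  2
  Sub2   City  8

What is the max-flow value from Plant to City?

Augment Plant→Bus1→Sub1→City: bottleneck 6, flow now 6.
Augment Plant→Sub3→Sub2→City: bottleneck 8, flow now 14.
Augment Plant→Sub3→Sub2→Sub1→City: bottleneck 2, flow now 16.
No augmenting path remains; maximum flow = 16.
In the residual graph, reachable from Plant: {Plant, Sub3, Sub2}.
Min-cut edges: Plant→Bus1 (6), Sub2→Sub1 (2), Sub2→City (8); capacity 6 + 2 + 8 = 16.
This cut is saturated, so no flow can exceed 16.

16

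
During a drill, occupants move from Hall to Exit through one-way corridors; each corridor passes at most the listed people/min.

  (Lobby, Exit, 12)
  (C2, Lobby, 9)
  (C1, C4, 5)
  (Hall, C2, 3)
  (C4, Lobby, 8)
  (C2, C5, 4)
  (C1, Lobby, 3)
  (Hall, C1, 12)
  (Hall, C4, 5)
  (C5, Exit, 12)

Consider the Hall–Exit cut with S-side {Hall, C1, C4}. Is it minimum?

Yes — it is a minimum cut (capacity 14).

Given cut capacity: 3 + 3 + 8 = 14.
Augment Hall→C2→Lobby→Exit: bottleneck 3, flow now 3.
Augment Hall→C1→Lobby→Exit: bottleneck 3, flow now 6.
Augment Hall→C4→Lobby→Exit: bottleneck 5, flow now 11.
Augment Hall→C1→C4→Lobby→Exit: bottleneck 1, flow now 12.
Augment Hall→C1→C4→Lobby→C2→C5→Exit: bottleneck 2, flow now 14. (uses reverse residual edge)
No augmenting path remains; maximum flow = 14.
Cut capacity 14 equals the max flow, so it is a minimum cut.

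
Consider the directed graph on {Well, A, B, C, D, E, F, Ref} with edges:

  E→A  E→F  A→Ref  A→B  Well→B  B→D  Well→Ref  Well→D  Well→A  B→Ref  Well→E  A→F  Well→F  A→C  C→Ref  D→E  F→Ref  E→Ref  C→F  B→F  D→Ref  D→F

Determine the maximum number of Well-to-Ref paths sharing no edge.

Assign every edge capacity 1; by Menger, the answer equals the max flow.
Path Well→Ref (+1); total 1.
Path Well→A→Ref (+1); total 2.
Path Well→B→Ref (+1); total 3.
Path Well→D→Ref (+1); total 4.
Path Well→E→Ref (+1); total 5.
Path Well→F→Ref (+1); total 6.
No residual Well→Ref path; max flow = 6.
Certifying cut of size 6: {Well→A, Well→B, Well→D, Well→E, Well→F, Well→Ref}.

6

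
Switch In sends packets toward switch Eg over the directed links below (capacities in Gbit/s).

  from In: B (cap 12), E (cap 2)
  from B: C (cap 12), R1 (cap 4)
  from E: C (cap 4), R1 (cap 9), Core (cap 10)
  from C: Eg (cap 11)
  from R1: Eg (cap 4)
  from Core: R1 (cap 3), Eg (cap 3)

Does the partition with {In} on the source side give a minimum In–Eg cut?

Yes — it is a minimum cut (capacity 14).

Given cut capacity: 12 + 2 = 14.
Augment In→B→C→Eg: bottleneck 11, flow now 11.
Augment In→B→R1→Eg: bottleneck 1, flow now 12.
Augment In→E→R1→Eg: bottleneck 2, flow now 14.
No augmenting path remains; maximum flow = 14.
Cut capacity 14 equals the max flow, so it is a minimum cut.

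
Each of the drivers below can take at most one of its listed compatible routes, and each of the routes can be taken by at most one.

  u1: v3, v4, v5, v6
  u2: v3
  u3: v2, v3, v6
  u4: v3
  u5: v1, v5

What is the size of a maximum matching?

4

Unit-capacity flow: source→left, listed edges, right→sink; max matching = max flow.
Augmenting path u1→v3 (+1); matched 1.
Augmenting path u3→v2 (+1); matched 2.
Augmenting path u5→v1 (+1); matched 3.
Augmenting path u2→v3→u1→v4 (+1); matched 4.
No augmenting path remains; maximum matching = 4.
König certificate: {u1, u3, u5, v3} is a vertex cover of size 4 (every listed pair touches it), so no matching can be larger.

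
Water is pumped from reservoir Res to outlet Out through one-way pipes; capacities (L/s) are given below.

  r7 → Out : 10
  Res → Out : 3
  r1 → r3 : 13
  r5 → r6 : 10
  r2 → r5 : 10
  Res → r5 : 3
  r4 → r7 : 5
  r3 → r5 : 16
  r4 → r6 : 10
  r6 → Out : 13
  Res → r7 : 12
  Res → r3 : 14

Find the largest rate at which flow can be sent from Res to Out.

Augment Res→Out: bottleneck 3, flow now 3.
Augment Res→r7→Out: bottleneck 10, flow now 13.
Augment Res→r5→r6→Out: bottleneck 3, flow now 16.
Augment Res→r3→r5→r6→Out: bottleneck 7, flow now 23.
No augmenting path remains; maximum flow = 23.
In the residual graph, reachable from Res: {Res, r3, r5, r7}.
Min-cut edges: Res→Out (3), r5→r6 (10), r7→Out (10); capacity 3 + 10 + 10 = 23.
This cut is saturated, so no flow can exceed 23.

23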